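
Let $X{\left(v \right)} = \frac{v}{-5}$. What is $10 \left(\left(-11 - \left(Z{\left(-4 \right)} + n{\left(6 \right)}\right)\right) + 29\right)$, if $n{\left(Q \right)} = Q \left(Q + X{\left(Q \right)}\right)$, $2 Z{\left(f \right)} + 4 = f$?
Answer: $-68$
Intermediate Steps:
$X{\left(v \right)} = - \frac{v}{5}$ ($X{\left(v \right)} = v \left(- \frac{1}{5}\right) = - \frac{v}{5}$)
$Z{\left(f \right)} = -2 + \frac{f}{2}$
$n{\left(Q \right)} = \frac{4 Q^{2}}{5}$ ($n{\left(Q \right)} = Q \left(Q - \frac{Q}{5}\right) = Q \frac{4 Q}{5} = \frac{4 Q^{2}}{5}$)
$10 \left(\left(-11 - \left(Z{\left(-4 \right)} + n{\left(6 \right)}\right)\right) + 29\right) = 10 \left(\left(-11 - \left(\left(-2 + \frac{1}{2} \left(-4\right)\right) + \frac{4 \cdot 6^{2}}{5}\right)\right) + 29\right) = 10 \left(\left(-11 - \left(\left(-2 - 2\right) + \frac{4}{5} \cdot 36\right)\right) + 29\right) = 10 \left(\left(-11 - \left(-4 + \frac{144}{5}\right)\right) + 29\right) = 10 \left(\left(-11 - \frac{124}{5}\right) + 29\right) = 10 \left(- \frac{179}{5} + 29\right) = 10 \left(- \frac{34}{5}\right) = -68$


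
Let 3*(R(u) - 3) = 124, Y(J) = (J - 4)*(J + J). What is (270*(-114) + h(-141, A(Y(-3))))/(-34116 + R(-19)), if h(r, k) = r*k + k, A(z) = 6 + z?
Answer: 22500/20443 ≈ 1.1006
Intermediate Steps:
Y(J) = 2*J*(-4 + J) (Y(J) = (-4 + J)*(2*J) = 2*J*(-4 + J))
R(u) = 133/3 (R(u) = 3 + (⅓)*124 = 3 + 124/3 = 133/3)
h(r, k) = k + k*r (h(r, k) = k*r + k = k + k*r)
(270*(-114) + h(-141, A(Y(-3))))/(-34116 + R(-19)) = (270*(-114) + (6 + 2*(-3)*(-4 - 3))*(1 - 141))/(-34116 + 133/3) = (-30780 + (6 + 2*(-3)*(-7))*(-140))/(-102215/3) = (-30780 + (6 + 42)*(-140))*(-3/102215) = (-30780 + 48*(-140))*(-3/102215) = (-30780 - 6720)*(-3/102215) = -37500*(-3/102215) = 22500/20443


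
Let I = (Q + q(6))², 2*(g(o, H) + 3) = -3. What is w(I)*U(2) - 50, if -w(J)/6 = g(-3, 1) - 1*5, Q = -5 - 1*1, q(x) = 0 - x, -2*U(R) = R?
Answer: -107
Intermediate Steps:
U(R) = -R/2
q(x) = -x
g(o, H) = -9/2 (g(o, H) = -3 + (½)*(-3) = -3 - 3/2 = -9/2)
Q = -6 (Q = -5 - 1 = -6)
I = 144 (I = (-6 - 1*6)² = (-6 - 6)² = (-12)² = 144)
w(J) = 57 (w(J) = -6*(-9/2 - 1*5) = -6*(-9/2 - 5) = -6*(-19/2) = 57)
w(I)*U(2) - 50 = 57*(-½*2) - 50 = 57*(-1) - 50 = -57 - 50 = -107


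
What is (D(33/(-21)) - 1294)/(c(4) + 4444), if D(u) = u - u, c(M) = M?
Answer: -647/2224 ≈ -0.29092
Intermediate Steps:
D(u) = 0
(D(33/(-21)) - 1294)/(c(4) + 4444) = (0 - 1294)/(4 + 4444) = -1294/4448 = -1294*1/4448 = -647/2224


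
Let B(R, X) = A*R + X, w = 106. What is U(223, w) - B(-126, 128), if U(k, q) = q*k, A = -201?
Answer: -1816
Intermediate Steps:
U(k, q) = k*q
B(R, X) = X - 201*R (B(R, X) = -201*R + X = X - 201*R)
U(223, w) - B(-126, 128) = 223*106 - (128 - 201*(-126)) = 23638 - (128 + 25326) = 23638 - 1*25454 = 23638 - 25454 = -1816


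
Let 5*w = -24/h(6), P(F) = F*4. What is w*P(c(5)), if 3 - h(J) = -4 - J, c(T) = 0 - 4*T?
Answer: 384/13 ≈ 29.538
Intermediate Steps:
c(T) = -4*T
P(F) = 4*F
h(J) = 7 + J (h(J) = 3 - (-4 - J) = 3 + (4 + J) = 7 + J)
w = -24/65 (w = (-24/(7 + 6))/5 = (-24/13)/5 = (-24*1/13)/5 = (⅕)*(-24/13) = -24/65 ≈ -0.36923)
w*P(c(5)) = -96*(-4*5)/65 = -96*(-20)/65 = -24/65*(-80) = 384/13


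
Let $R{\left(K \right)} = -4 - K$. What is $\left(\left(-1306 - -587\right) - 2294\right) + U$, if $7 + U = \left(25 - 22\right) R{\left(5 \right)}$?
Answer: $-3047$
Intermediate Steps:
$U = -34$ ($U = -7 + \left(25 - 22\right) \left(-4 - 5\right) = -7 + 3 \left(-4 - 5\right) = -7 + 3 \left(-9\right) = -7 - 27 = -34$)
$\left(\left(-1306 - -587\right) - 2294\right) + U = \left(\left(-1306 - -587\right) - 2294\right) - 34 = \left(\left(-1306 + 587\right) - 2294\right) - 34 = \left(-719 - 2294\right) - 34 = -3013 - 34 = -3047$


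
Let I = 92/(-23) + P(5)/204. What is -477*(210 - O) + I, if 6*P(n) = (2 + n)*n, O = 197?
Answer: -7594885/1224 ≈ -6205.0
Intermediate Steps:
P(n) = n*(2 + n)/6 (P(n) = ((2 + n)*n)/6 = (n*(2 + n))/6 = n*(2 + n)/6)
I = -4861/1224 (I = 92/(-23) + ((1/6)*5*(2 + 5))/204 = 92*(-1/23) + ((1/6)*5*7)*(1/204) = -4 + (35/6)*(1/204) = -4 + 35/1224 = -4861/1224 ≈ -3.9714)
-477*(210 - O) + I = -477*(210 - 1*197) - 4861/1224 = -477*(210 - 197) - 4861/1224 = -477*13 - 4861/1224 = -6201 - 4861/1224 = -7594885/1224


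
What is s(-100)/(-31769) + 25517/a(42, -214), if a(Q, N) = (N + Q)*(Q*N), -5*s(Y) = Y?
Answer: 779730853/49112840784 ≈ 0.015876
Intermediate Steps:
s(Y) = -Y/5
a(Q, N) = N*Q*(N + Q) (a(Q, N) = (N + Q)*(N*Q) = N*Q*(N + Q))
s(-100)/(-31769) + 25517/a(42, -214) = -⅕*(-100)/(-31769) + 25517/((-214*42*(-214 + 42))) = 20*(-1/31769) + 25517/((-214*42*(-172))) = -20/31769 + 25517/1545936 = 779730853/49112840784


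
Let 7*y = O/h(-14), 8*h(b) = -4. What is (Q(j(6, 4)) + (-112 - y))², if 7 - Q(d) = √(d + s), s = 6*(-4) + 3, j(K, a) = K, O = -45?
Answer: 679890/49 + 1650*I*√15/7 ≈ 13875.0 + 912.92*I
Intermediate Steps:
h(b) = -½ (h(b) = (⅛)*(-4) = -½)
s = -21 (s = -24 + 3 = -21)
y = 90/7 (y = (-45/(-½))/7 = (-45*(-2))/7 = (⅐)*90 = 90/7 ≈ 12.857)
Q(d) = 7 - √(-21 + d) (Q(d) = 7 - √(d - 21) = 7 - √(-21 + d))
(Q(j(6, 4)) + (-112 - y))² = ((7 - √(-21 + 6)) + (-112 - 1*90/7))² = ((7 - √(-15)) + (-112 - 90/7))² = ((7 - I*√15) - 874/7)² = (-825/7 - I*√15)²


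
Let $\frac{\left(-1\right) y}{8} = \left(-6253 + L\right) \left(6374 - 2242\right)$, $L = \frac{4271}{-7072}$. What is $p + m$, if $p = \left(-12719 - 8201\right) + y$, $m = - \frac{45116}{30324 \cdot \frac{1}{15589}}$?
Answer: $\frac{49466218893740}{239343} \approx 2.0667 \cdot 10^{8}$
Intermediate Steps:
$L = - \frac{4271}{7072}$ ($L = 4271 \left(- \frac{1}{7072}\right) = - \frac{4271}{7072} \approx -0.60393$)
$y = \frac{45684928071}{221}$ ($y = - 8 \left(-6253 - \frac{4271}{7072}\right) \left(6374 - 2242\right) = - 8 \left(\left(- \frac{44225487}{7072}\right) 4132\right) = \left(-8\right) \left(- \frac{45684928071}{1768}\right) = \frac{45684928071}{221} \approx 2.0672 \cdot 10^{8}$)
$m = - \frac{25118333}{1083}$ ($m = - \frac{45116}{30324 \cdot \frac{1}{15589}} = - \frac{45116}{\frac{4332}{2227}} = \left(-45116\right) \frac{2227}{4332} = - \frac{25118333}{1083} \approx -23193.0$)
$p = \frac{45680304751}{221}$ ($p = \left(-12719 - 8201\right) + \frac{45684928071}{221} = -20920 + \frac{45684928071}{221} = \frac{45680304751}{221} \approx 2.067 \cdot 10^{8}$)
$p + m = \frac{45680304751}{221} - \frac{25118333}{1083} = \frac{49466218893740}{239343}$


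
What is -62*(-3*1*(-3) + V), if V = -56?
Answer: 2914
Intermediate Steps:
-62*(-3*1*(-3) + V) = -62*(-3*1*(-3) - 56) = -62*(-3*(-3) - 56) = -62*(9 - 56) = -62*(-47) = 2914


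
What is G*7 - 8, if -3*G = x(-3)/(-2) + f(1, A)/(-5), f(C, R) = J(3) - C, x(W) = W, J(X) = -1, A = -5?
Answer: -373/30 ≈ -12.433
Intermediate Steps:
f(C, R) = -1 - C
G = -19/30 (G = -(-3/(-2) + (-1 - 1*1)/(-5))/3 = -(-3*(-½) + (-1 - 1)*(-⅕))/3 = -(3/2 - 2*(-⅕))/3 = -(3/2 + ⅖)/3 = -⅓*19/10 = -19/30 ≈ -0.63333)
G*7 - 8 = -19/30*7 - 8 = -133/30 - 8 = -373/30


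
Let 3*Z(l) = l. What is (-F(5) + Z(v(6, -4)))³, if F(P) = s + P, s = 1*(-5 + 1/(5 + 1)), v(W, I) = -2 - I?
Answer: ⅛ ≈ 0.12500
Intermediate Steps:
s = -29/6 (s = 1*(-5 + 1/6) = 1*(-5 + ⅙) = 1*(-29/6) = -29/6 ≈ -4.8333)
F(P) = -29/6 + P
Z(l) = l/3
(-F(5) + Z(v(6, -4)))³ = (-(-29/6 + 5) + (-2 - 1*(-4))/3)³ = (-1*⅙ + (-2 + 4)/3)³ = (-⅙ + (⅓)*2)³ = (-⅙ + ⅔)³ = (½)³ = ⅛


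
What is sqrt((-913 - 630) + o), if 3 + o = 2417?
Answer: sqrt(871) ≈ 29.513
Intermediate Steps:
o = 2414 (o = -3 + 2417 = 2414)
sqrt((-913 - 630) + o) = sqrt((-913 - 630) + 2414) = sqrt(-1543 + 2414) = sqrt(871)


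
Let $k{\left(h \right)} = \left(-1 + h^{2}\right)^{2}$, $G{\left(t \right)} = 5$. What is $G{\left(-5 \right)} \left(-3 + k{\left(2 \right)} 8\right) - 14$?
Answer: $331$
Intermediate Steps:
$G{\left(-5 \right)} \left(-3 + k{\left(2 \right)} 8\right) - 14 = 5 \left(-3 + \left(-1 + 2^{2}\right)^{2} \cdot 8\right) - 14 = 5 \left(-3 + \left(-1 + 4\right)^{2} \cdot 8\right) - 14 = 5 \left(-3 + 3^{2} \cdot 8\right) - 14 = 5 \left(-3 + 9 \cdot 8\right) - 14 = 5 \left(-3 + 72\right) - 14 = 5 \cdot 69 - 14 = 345 - 14 = 331$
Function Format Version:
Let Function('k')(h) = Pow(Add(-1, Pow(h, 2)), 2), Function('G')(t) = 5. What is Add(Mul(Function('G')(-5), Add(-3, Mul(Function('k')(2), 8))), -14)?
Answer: 331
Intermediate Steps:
Add(Mul(Function('G')(-5), Add(-3, Mul(Function('k')(2), 8))), -14) = Add(Mul(5, Add(-3, Mul(Pow(Add(-1, Pow(2, 2)), 2), 8))), -14) = Add(Mul(5, Add(-3, Mul(Pow(Add(-1, 4), 2), 8))), -14) = Add(Mul(5, Add(-3, Mul(Pow(3, 2), 8))), -14) = Add(Mul(5, Add(-3, Mul(9, 8))), -14) = Add(Mul(5, Add(-3, 72)), -14) = Add(Mul(5, 69), -14) = Add(345, -14) = 331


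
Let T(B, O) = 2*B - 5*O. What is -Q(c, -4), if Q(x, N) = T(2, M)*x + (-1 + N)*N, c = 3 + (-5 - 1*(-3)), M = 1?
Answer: -19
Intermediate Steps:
T(B, O) = -5*O + 2*B
c = 1 (c = 3 + (-5 + 3) = 3 - 2 = 1)
Q(x, N) = -x + N*(-1 + N) (Q(x, N) = (-5*1 + 2*2)*x + (-1 + N)*N = (-5 + 4)*x + N*(-1 + N) = -x + N*(-1 + N))
-Q(c, -4) = -((-4)² - 1*(-4) - 1*1) = -(16 + 4 - 1) = -1*19 = -19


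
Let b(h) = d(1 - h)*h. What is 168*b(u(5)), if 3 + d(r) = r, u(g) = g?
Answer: -5880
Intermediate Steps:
d(r) = -3 + r
b(h) = h*(-2 - h) (b(h) = (-3 + (1 - h))*h = (-2 - h)*h = h*(-2 - h))
168*b(u(5)) = 168*(-1*5*(2 + 5)) = 168*(-1*5*7) = 168*(-35) = -5880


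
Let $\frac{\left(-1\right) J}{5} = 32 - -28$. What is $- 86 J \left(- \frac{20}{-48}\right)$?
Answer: $10750$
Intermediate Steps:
$J = -300$ ($J = - 5 \left(32 - -28\right) = - 5 \left(32 + 28\right) = \left(-5\right) 60 = -300$)
$- 86 J \left(- \frac{20}{-48}\right) = \left(-86\right) \left(-300\right) \left(- \frac{20}{-48}\right) = 25800 \left(\left(-20\right) \left(- \frac{1}{48}\right)\right) = 25800 \cdot \frac{5}{12} = 10750$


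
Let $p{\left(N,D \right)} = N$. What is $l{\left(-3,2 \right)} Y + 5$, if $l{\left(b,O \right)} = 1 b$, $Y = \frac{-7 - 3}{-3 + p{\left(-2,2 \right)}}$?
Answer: $-1$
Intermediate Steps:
$Y = 2$ ($Y = \frac{-7 - 3}{-3 - 2} = - \frac{10}{-5} = \left(-10\right) \left(- \frac{1}{5}\right) = 2$)
$l{\left(b,O \right)} = b$
$l{\left(-3,2 \right)} Y + 5 = \left(-3\right) 2 + 5 = -6 + 5 = -1$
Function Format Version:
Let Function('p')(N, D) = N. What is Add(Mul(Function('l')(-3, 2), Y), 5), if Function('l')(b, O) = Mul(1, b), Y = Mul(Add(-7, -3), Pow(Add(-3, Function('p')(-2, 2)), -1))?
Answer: -1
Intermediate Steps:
Y = 2 (Y = Mul(Add(-7, -3), Pow(Add(-3, -2), -1)) = Mul(-10, Pow(-5, -1)) = Mul(-10, Rational(-1, 5)) = 2)
Function('l')(b, O) = b
Add(Mul(Function('l')(-3, 2), Y), 5) = Add(Mul(-3, 2), 5) = Add(-6, 5) = -1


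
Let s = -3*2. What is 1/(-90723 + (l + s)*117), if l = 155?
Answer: -1/73290 ≈ -1.3644e-5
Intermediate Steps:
s = -6
1/(-90723 + (l + s)*117) = 1/(-90723 + (155 - 6)*117) = 1/(-90723 + 149*117) = 1/(-90723 + 17433) = 1/(-73290) = -1/73290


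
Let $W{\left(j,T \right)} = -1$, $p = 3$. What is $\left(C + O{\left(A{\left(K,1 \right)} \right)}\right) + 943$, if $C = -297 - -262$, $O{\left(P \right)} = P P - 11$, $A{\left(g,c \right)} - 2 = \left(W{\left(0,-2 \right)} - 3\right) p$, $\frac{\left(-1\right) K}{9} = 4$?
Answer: $997$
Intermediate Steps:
$K = -36$ ($K = \left(-9\right) 4 = -36$)
$A{\left(g,c \right)} = -10$ ($A{\left(g,c \right)} = 2 + \left(-1 - 3\right) 3 = 2 - 12 = -10$)
$O{\left(P \right)} = -11 + P^{2}$ ($O{\left(P \right)} = P^{2} + \left(-18 + 7\right) = P^{2} - 11 = -11 + P^{2}$)
$C = -35$ ($C = -297 + 262 = -35$)
$\left(C + O{\left(A{\left(K,1 \right)} \right)}\right) + 943 = \left(-35 - \left(11 - \left(-10\right)^{2}\right)\right) + 943 = \left(-35 + \left(-11 + 100\right)\right) + 943 = \left(-35 + 89\right) + 943 = 54 + 943 = 997$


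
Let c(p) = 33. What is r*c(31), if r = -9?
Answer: -297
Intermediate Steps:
r*c(31) = -9*33 = -297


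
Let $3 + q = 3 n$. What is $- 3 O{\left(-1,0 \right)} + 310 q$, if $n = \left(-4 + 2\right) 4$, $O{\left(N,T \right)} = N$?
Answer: $-8367$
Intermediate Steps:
$n = -8$ ($n = \left(-2\right) 4 = -8$)
$q = -27$ ($q = -3 + 3 \left(-8\right) = -3 - 24 = -27$)
$- 3 O{\left(-1,0 \right)} + 310 q = \left(-3\right) \left(-1\right) + 310 \left(-27\right) = 3 - 8370 = -8367$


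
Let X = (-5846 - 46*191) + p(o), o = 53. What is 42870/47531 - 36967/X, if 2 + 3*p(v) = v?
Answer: 2383623527/694665565 ≈ 3.4313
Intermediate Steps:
p(v) = -⅔ + v/3
X = -14615 (X = (-5846 - 46*191) + (-⅔ + (⅓)*53) = (-5846 - 8786) + (-⅔ + 53/3) = -14632 + 17 = -14615)
42870/47531 - 36967/X = 42870/47531 - 36967/(-14615) = 42870*(1/47531) - 36967*(-1/14615) = 42870/47531 + 36967/14615 = 2383623527/694665565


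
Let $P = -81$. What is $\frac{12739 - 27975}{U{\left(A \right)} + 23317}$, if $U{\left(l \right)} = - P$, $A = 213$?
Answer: $- \frac{7618}{11699} \approx -0.65117$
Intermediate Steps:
$U{\left(l \right)} = 81$ ($U{\left(l \right)} = \left(-1\right) \left(-81\right) = 81$)
$\frac{12739 - 27975}{U{\left(A \right)} + 23317} = \frac{12739 - 27975}{81 + 23317} = - \frac{15236}{23398} = \left(-15236\right) \frac{1}{23398} = - \frac{7618}{11699}$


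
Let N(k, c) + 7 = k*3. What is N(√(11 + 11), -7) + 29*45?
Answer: 1298 + 3*√22 ≈ 1312.1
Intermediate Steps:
N(k, c) = -7 + 3*k (N(k, c) = -7 + k*3 = -7 + 3*k)
N(√(11 + 11), -7) + 29*45 = (-7 + 3*√(11 + 11)) + 29*45 = (-7 + 3*√22) + 1305 = 1298 + 3*√22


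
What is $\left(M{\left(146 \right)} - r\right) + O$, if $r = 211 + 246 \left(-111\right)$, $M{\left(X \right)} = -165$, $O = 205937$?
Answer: $232867$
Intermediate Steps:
$r = -27095$ ($r = 211 - 27306 = -27095$)
$\left(M{\left(146 \right)} - r\right) + O = \left(-165 - -27095\right) + 205937 = \left(-165 + 27095\right) + 205937 = 26930 + 205937 = 232867$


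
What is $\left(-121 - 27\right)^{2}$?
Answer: $21904$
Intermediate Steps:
$\left(-121 - 27\right)^{2} = \left(-148\right)^{2} = 21904$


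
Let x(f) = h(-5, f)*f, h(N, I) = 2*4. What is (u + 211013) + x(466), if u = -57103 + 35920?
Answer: 193558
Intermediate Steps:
u = -21183
h(N, I) = 8
x(f) = 8*f
(u + 211013) + x(466) = (-21183 + 211013) + 8*466 = 189830 + 3728 = 193558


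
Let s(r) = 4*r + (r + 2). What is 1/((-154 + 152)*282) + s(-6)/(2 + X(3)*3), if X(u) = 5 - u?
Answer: -1975/564 ≈ -3.5018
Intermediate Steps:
s(r) = 2 + 5*r (s(r) = 4*r + (2 + r) = 2 + 5*r)
1/((-154 + 152)*282) + s(-6)/(2 + X(3)*3) = 1/((-154 + 152)*282) + (2 + 5*(-6))/(2 + (5 - 1*3)*3) = (1/282)/(-2) + (2 - 30)/(2 + (5 - 3)*3) = -½*1/282 - 28/(2 + 2*3) = -1/564 - 28/(2 + 6) = -1/564 - 28/8 = -1/564 - 28*⅛ = -1/564 - 7/2 = -1975/564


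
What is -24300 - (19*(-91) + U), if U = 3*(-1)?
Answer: -22568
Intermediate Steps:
U = -3
-24300 - (19*(-91) + U) = -24300 - (19*(-91) - 3) = -24300 - (-1729 - 3) = -24300 - 1*(-1732) = -24300 + 1732 = -22568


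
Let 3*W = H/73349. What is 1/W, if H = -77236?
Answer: -220047/77236 ≈ -2.8490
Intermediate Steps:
W = -77236/220047 (W = (-77236/73349)/3 = (-77236*1/73349)/3 = (⅓)*(-77236/73349) = -77236/220047 ≈ -0.35100)
1/W = 1/(-77236/220047) = -220047/77236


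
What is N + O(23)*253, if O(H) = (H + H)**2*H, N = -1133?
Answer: 12311871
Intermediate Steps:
O(H) = 4*H**3 (O(H) = (2*H)**2*H = (4*H**2)*H = 4*H**3)
N + O(23)*253 = -1133 + (4*23**3)*253 = -1133 + (4*12167)*253 = -1133 + 48668*253 = -1133 + 12313004 = 12311871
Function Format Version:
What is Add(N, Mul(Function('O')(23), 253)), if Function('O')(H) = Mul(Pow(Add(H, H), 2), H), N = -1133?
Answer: 12311871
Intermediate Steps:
Function('O')(H) = Mul(4, Pow(H, 3)) (Function('O')(H) = Mul(Pow(Mul(2, H), 2), H) = Mul(Mul(4, Pow(H, 2)), H) = Mul(4, Pow(H, 3)))
Add(N, Mul(Function('O')(23), 253)) = Add(-1133, Mul(Mul(4, Pow(23, 3)), 253)) = Add(-1133, Mul(Mul(4, 12167), 253)) = Add(-1133, Mul(48668, 253)) = Add(-1133, 12313004) = 12311871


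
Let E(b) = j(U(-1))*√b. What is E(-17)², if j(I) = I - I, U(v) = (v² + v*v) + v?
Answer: 0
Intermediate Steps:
U(v) = v + 2*v² (U(v) = (v² + v²) + v = 2*v² + v = v + 2*v²)
j(I) = 0
E(b) = 0 (E(b) = 0*√b = 0)
E(-17)² = 0² = 0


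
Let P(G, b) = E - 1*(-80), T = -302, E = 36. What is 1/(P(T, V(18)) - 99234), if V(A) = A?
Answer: -1/99118 ≈ -1.0089e-5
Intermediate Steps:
P(G, b) = 116 (P(G, b) = 36 - 1*(-80) = 36 + 80 = 116)
1/(P(T, V(18)) - 99234) = 1/(116 - 99234) = 1/(-99118) = -1/99118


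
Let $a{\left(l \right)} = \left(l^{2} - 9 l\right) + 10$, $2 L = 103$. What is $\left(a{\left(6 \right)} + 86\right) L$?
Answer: $4017$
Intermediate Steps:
$L = \frac{103}{2}$ ($L = \frac{1}{2} \cdot 103 = \frac{103}{2} \approx 51.5$)
$a{\left(l \right)} = 10 + l^{2} - 9 l$
$\left(a{\left(6 \right)} + 86\right) L = \left(\left(10 + 6^{2} - 54\right) + 86\right) \frac{103}{2} = \left(\left(10 + 36 - 54\right) + 86\right) \frac{103}{2} = \left(-8 + 86\right) \frac{103}{2} = 78 \cdot \frac{103}{2} = 4017$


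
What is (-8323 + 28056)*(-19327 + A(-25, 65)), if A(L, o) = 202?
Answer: -377393625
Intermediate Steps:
(-8323 + 28056)*(-19327 + A(-25, 65)) = (-8323 + 28056)*(-19327 + 202) = 19733*(-19125) = -377393625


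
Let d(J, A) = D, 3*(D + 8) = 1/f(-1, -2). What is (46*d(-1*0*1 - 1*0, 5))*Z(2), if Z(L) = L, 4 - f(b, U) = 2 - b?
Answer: -2116/3 ≈ -705.33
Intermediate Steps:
f(b, U) = 2 + b (f(b, U) = 4 - (2 - b) = 4 + (-2 + b) = 2 + b)
D = -23/3 (D = -8 + 1/(3*(2 - 1)) = -8 + (⅓)/1 = -8 + (⅓)*1 = -8 + ⅓ = -23/3 ≈ -7.6667)
d(J, A) = -23/3
(46*d(-1*0*1 - 1*0, 5))*Z(2) = (46*(-23/3))*2 = -1058/3*2 = -2116/3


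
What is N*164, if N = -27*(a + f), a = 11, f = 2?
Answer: -57564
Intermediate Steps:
N = -351 (N = -27*(11 + 2) = -27*13 = -351)
N*164 = -351*164 = -57564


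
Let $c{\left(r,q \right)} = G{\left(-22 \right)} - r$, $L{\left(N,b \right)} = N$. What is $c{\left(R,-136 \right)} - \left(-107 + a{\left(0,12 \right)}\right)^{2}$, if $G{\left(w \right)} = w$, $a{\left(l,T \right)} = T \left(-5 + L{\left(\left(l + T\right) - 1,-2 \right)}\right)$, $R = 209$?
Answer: $-1456$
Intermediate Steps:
$a{\left(l,T \right)} = T \left(-6 + T + l\right)$ ($a{\left(l,T \right)} = T \left(-5 - \left(1 - T - l\right)\right) = T \left(-5 + \left(-1 + T + l\right)\right) = T \left(-6 + T + l\right)$)
$c{\left(r,q \right)} = -22 - r$
$c{\left(R,-136 \right)} - \left(-107 + a{\left(0,12 \right)}\right)^{2} = \left(-22 - 209\right) - \left(-107 + 12 \left(-6 + 12 + 0\right)\right)^{2} = \left(-22 - 209\right) - \left(-107 + 12 \cdot 6\right)^{2} = -231 - \left(-107 + 72\right)^{2} = -231 - \left(-35\right)^{2} = -231 - 1225 = -1456$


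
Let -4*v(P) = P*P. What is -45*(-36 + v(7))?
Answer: 8685/4 ≈ 2171.3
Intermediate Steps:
v(P) = -P²/4 (v(P) = -P*P/4 = -P²/4)
-45*(-36 + v(7)) = -45*(-36 - ¼*7²) = -45*(-36 - ¼*49) = -45*(-36 - 49/4) = -45*(-193/4) = 8685/4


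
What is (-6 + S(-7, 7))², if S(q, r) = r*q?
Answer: 3025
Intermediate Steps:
S(q, r) = q*r
(-6 + S(-7, 7))² = (-6 - 7*7)² = (-6 - 49)² = (-55)² = 3025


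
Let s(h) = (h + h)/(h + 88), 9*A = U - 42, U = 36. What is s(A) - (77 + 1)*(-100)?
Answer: 1021798/131 ≈ 7800.0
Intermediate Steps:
A = -⅔ (A = (36 - 42)/9 = (⅑)*(-6) = -⅔ ≈ -0.66667)
s(h) = 2*h/(88 + h) (s(h) = (2*h)/(88 + h) = 2*h/(88 + h))
s(A) - (77 + 1)*(-100) = 2*(-⅔)/(88 - ⅔) - (77 + 1)*(-100) = 2*(-⅔)/(262/3) - 78*(-100) = 2*(-⅔)*(3/262) - 1*(-7800) = -2/131 + 7800 = 1021798/131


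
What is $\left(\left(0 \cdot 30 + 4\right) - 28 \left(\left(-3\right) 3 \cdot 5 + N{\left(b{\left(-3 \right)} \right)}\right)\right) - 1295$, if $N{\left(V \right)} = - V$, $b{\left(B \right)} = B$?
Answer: $-115$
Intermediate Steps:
$\left(\left(0 \cdot 30 + 4\right) - 28 \left(\left(-3\right) 3 \cdot 5 + N{\left(b{\left(-3 \right)} \right)}\right)\right) - 1295 = \left(\left(0 \cdot 30 + 4\right) - 28 \left(\left(-3\right) 3 \cdot 5 - -3\right)\right) - 1295 = \left(\left(0 + 4\right) - 28 \left(\left(-9\right) 5 + 3\right)\right) - 1295 = \left(4 - 28 \left(-45 + 3\right)\right) - 1295 = \left(4 - -1176\right) - 1295 = \left(4 + 1176\right) - 1295 = 1180 - 1295 = -115$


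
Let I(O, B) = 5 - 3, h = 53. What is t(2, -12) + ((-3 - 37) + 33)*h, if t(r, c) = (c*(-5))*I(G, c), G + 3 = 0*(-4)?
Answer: -251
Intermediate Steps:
G = -3 (G = -3 + 0*(-4) = -3 + 0 = -3)
I(O, B) = 2
t(r, c) = -10*c (t(r, c) = (c*(-5))*2 = -5*c*2 = -10*c)
t(2, -12) + ((-3 - 37) + 33)*h = -10*(-12) + ((-3 - 37) + 33)*53 = 120 + (-40 + 33)*53 = 120 - 7*53 = 120 - 371 = -251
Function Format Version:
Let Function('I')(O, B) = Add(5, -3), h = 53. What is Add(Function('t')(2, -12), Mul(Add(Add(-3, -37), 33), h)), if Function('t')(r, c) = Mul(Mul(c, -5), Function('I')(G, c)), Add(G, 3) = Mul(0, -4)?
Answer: -251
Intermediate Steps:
G = -3 (G = Add(-3, Mul(0, -4)) = Add(-3, 0) = -3)
Function('I')(O, B) = 2
Function('t')(r, c) = Mul(-10, c) (Function('t')(r, c) = Mul(Mul(c, -5), 2) = Mul(Mul(-5, c), 2) = Mul(-10, c))
Add(Function('t')(2, -12), Mul(Add(Add(-3, -37), 33), h)) = Add(Mul(-10, -12), Mul(Add(Add(-3, -37), 33), 53)) = Add(120, Mul(Add(-40, 33), 53)) = Add(120, Mul(-7, 53)) = Add(120, -371) = -251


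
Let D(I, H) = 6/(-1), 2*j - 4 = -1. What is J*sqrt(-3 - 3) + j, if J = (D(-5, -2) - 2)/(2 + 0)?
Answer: 3/2 - 4*I*sqrt(6) ≈ 1.5 - 9.798*I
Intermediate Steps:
j = 3/2 (j = 2 + (1/2)*(-1) = 2 - 1/2 = 3/2 ≈ 1.5000)
D(I, H) = -6 (D(I, H) = 6*(-1) = -6)
J = -4 (J = (-6 - 2)/(2 + 0) = -8/2 = -8*1/2 = -4)
J*sqrt(-3 - 3) + j = -4*sqrt(-3 - 3) + 3/2 = -4*I*sqrt(6) + 3/2 = 3/2 - 4*I*sqrt(6)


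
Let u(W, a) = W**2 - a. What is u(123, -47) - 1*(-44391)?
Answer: 59567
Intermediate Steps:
u(123, -47) - 1*(-44391) = (123**2 - 1*(-47)) - 1*(-44391) = (15129 + 47) + 44391 = 15176 + 44391 = 59567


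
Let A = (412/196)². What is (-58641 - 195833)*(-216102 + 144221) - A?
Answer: 43918721260585/2401 ≈ 1.8292e+10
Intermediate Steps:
A = 10609/2401 (A = (412*(1/196))² = (103/49)² = 10609/2401 ≈ 4.4186)
(-58641 - 195833)*(-216102 + 144221) - A = (-58641 - 195833)*(-216102 + 144221) - 1*10609/2401 = -254474*(-71881) - 10609/2401 = 18291845594 - 10609/2401 = 43918721260585/2401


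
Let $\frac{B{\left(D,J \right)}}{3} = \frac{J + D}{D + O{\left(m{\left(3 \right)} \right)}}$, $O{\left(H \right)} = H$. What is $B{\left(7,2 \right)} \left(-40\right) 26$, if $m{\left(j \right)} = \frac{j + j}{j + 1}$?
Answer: $- \frac{56160}{17} \approx -3303.5$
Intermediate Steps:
$m{\left(j \right)} = \frac{2 j}{1 + j}$
$B{\left(D,J \right)} = \frac{3 \left(D + J\right)}{\frac{3}{2} + D}$ ($B{\left(D,J \right)} = 3 \frac{J + D}{D + 2 \cdot 3 \frac{1}{1 + 3}} = 3 \frac{D + J}{D + 2 \cdot 3 \cdot \frac{1}{4}} = 3 \frac{D + J}{D + \frac{3}{2}} = 3 \frac{D + J}{\frac{3}{2} + D} = \frac{3 \left(D + J\right)}{\frac{3}{2} + D}$)
$B{\left(7,2 \right)} \left(-40\right) 26 = \frac{6 \left(7 + 2\right)}{3 + 2 \cdot 7} \left(-40\right) 26 = 6 \frac{1}{3 + 14} \cdot 9 \left(-40\right) 26 = 6 \cdot \frac{1}{17} \cdot 9 \left(-40\right) 26 = \frac{54}{17} \left(-40\right) 26 = \left(- \frac{2160}{17}\right) 26 = - \frac{56160}{17}$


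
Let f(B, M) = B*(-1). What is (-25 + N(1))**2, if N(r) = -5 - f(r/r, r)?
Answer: 841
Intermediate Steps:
f(B, M) = -B
N(r) = -4 (N(r) = -5 - (-1)*r/r = -5 - (-1) = -5 - 1*(-1) = -5 + 1 = -4)
(-25 + N(1))**2 = (-25 - 4)**2 = (-29)**2 = 841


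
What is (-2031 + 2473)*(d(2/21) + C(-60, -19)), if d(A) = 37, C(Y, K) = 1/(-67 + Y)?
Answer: 2076516/127 ≈ 16351.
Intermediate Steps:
(-2031 + 2473)*(d(2/21) + C(-60, -19)) = (-2031 + 2473)*(37 + 1/(-67 - 60)) = 442*(37 + 1/(-127)) = 442*(37 - 1/127) = 442*(4698/127) = 2076516/127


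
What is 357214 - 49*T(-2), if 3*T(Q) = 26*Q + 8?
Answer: 1073798/3 ≈ 3.5793e+5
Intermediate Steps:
T(Q) = 8/3 + 26*Q/3 (T(Q) = (26*Q + 8)/3 = (8 + 26*Q)/3 = 8/3 + 26*Q/3)
357214 - 49*T(-2) = 357214 - 49*(8/3 + (26/3)*(-2)) = 357214 - 49*(8/3 - 52/3) = 357214 - 49*(-44/3) = 357214 + 2156/3 = 1073798/3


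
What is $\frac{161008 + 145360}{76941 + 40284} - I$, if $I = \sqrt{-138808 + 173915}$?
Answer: $\frac{306368}{117225} - \sqrt{35107} \approx -184.76$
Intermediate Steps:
$I = \sqrt{35107} \approx 187.37$
$\frac{161008 + 145360}{76941 + 40284} - I = \frac{161008 + 145360}{76941 + 40284} - \sqrt{35107} = \frac{306368}{117225} - \sqrt{35107}$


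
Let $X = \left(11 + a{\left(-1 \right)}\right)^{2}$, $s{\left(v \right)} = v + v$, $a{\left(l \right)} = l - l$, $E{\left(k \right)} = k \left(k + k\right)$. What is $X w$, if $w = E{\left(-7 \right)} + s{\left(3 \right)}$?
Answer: $12584$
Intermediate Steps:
$E{\left(k \right)} = 2 k^{2}$ ($E{\left(k \right)} = k 2 k = 2 k^{2}$)
$a{\left(l \right)} = 0$
$s{\left(v \right)} = 2 v$
$w = 104$ ($w = 2 \left(-7\right)^{2} + 2 \cdot 3 = 2 \cdot 49 + 6 = 98 + 6 = 104$)
$X = 121$ ($X = \left(11 + 0\right)^{2} = 11^{2} = 121$)
$X w = 121 \cdot 104 = 12584$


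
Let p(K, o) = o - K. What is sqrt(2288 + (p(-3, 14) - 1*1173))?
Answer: 2*sqrt(283) ≈ 33.645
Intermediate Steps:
sqrt(2288 + (p(-3, 14) - 1*1173)) = sqrt(2288 + ((14 - 1*(-3)) - 1*1173)) = sqrt(2288 + ((14 + 3) - 1173)) = sqrt(2288 + (17 - 1173)) = sqrt(2288 - 1156) = sqrt(1132) = 2*sqrt(283)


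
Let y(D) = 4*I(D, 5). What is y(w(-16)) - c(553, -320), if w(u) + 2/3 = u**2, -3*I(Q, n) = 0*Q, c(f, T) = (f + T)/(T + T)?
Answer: 233/640 ≈ 0.36406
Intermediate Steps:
c(f, T) = (T + f)/(2*T) (c(f, T) = (T + f)/((2*T)) = (T + f)*(1/(2*T)) = (T + f)/(2*T))
I(Q, n) = 0 (I(Q, n) = -0*Q = -1/3*0 = 0)
w(u) = -2/3 + u**2
y(D) = 0 (y(D) = 4*0 = 0)
y(w(-16)) - c(553, -320) = 0 - (-320 + 553)/(2*(-320)) = 0 - (-1)*233/(2*320) = 0 - 1*(-233/640) = 0 + 233/640 = 233/640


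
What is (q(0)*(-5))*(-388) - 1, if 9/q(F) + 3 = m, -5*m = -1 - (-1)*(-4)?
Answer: -8731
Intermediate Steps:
m = 1 (m = -(-1 - (-1)*(-4))/5 = -(-1 - 1*4)/5 = -(-1 - 4)/5 = -⅕*(-5) = 1)
q(F) = -9/2 (q(F) = 9/(-3 + 1) = 9/(-2) = 9*(-½) = -9/2)
(q(0)*(-5))*(-388) - 1 = -9/2*(-5)*(-388) - 1 = (45/2)*(-388) - 1 = -8730 - 1 = -8731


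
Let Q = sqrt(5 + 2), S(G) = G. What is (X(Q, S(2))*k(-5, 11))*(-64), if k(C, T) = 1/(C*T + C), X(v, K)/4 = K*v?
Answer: 128*sqrt(7)/15 ≈ 22.577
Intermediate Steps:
Q = sqrt(7) ≈ 2.6458
X(v, K) = 4*K*v (X(v, K) = 4*(K*v) = 4*K*v)
k(C, T) = 1/(C + C*T)
(X(Q, S(2))*k(-5, 11))*(-64) = ((4*2*sqrt(7))*(1/((-5)*(1 + 11))))*(-64) = ((8*sqrt(7))*(-1/5/12))*(-64) = ((8*sqrt(7))*(-1/5*1/12))*(-64) = ((8*sqrt(7))*(-1/60))*(-64) = -2*sqrt(7)/15*(-64) = 128*sqrt(7)/15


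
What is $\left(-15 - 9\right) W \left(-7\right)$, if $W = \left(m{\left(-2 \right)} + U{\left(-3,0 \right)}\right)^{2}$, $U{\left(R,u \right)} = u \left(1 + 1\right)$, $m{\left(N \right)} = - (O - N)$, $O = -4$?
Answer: $672$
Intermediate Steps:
$m{\left(N \right)} = 4 + N$ ($m{\left(N \right)} = - (-4 - N) = 4 + N$)
$U{\left(R,u \right)} = 2 u$ ($U{\left(R,u \right)} = u 2 = 2 u$)
$W = 4$ ($W = \left(\left(4 - 2\right) + 2 \cdot 0\right)^{2} = \left(2 + 0\right)^{2} = 2^{2} = 4$)
$\left(-15 - 9\right) W \left(-7\right) = \left(-15 - 9\right) 4 \left(-7\right) = \left(-24\right) 4 \left(-7\right) = \left(-96\right) \left(-7\right) = 672$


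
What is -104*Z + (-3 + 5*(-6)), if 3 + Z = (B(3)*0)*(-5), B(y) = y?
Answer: 279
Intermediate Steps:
Z = -3 (Z = -3 + (3*0)*(-5) = -3 + 0*(-5) = -3 + 0 = -3)
-104*Z + (-3 + 5*(-6)) = -104*(-3) + (-3 + 5*(-6)) = 312 + (-3 - 30) = 312 - 33 = 279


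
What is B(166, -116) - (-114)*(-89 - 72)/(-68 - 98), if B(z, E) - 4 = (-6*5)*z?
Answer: -403831/83 ≈ -4865.4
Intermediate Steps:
B(z, E) = 4 - 30*z (B(z, E) = 4 + (-6*5)*z = 4 - 30*z)
B(166, -116) - (-114)*(-89 - 72)/(-68 - 98) = (4 - 30*166) - (-114)*(-89 - 72)/(-68 - 98) = (4 - 4980) - (-114)*(-161/(-166)) = -4976 - (-114)*(-161*(-1/166)) = -4976 - (-114)*161/166 = -4976 - 1*(-9177/83) = -4976 + 9177/83 = -403831/83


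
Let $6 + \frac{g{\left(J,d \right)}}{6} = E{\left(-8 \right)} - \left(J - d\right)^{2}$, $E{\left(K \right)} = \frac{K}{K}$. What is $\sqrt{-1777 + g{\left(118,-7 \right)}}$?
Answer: $i \sqrt{95557} \approx 309.12 i$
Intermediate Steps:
$E{\left(K \right)} = 1$
$g{\left(J,d \right)} = -30 - 6 \left(J - d\right)^{2}$ ($g{\left(J,d \right)} = -36 + 6 \left(1 - \left(J - d\right)^{2}\right) = -36 - \left(-6 + 6 \left(J - d\right)^{2}\right) = -30 - 6 \left(J - d\right)^{2}$)
$\sqrt{-1777 + g{\left(118,-7 \right)}} = \sqrt{-1777 - \left(30 + 6 \left(118 - -7\right)^{2}\right)} = \sqrt{-1777 - \left(30 + 6 \left(118 + 7\right)^{2}\right)} = \sqrt{-1777 - \left(30 + 6 \cdot 125^{2}\right)} = \sqrt{-1777 - 93780} = \sqrt{-95557} = i \sqrt{95557}$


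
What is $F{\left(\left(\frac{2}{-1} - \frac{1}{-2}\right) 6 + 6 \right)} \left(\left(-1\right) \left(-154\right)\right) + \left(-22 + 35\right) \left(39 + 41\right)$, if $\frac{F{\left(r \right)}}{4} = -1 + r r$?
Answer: $5968$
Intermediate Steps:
$F{\left(r \right)} = -4 + 4 r^{2}$ ($F{\left(r \right)} = 4 \left(-1 + r r\right) = 4 \left(-1 + r^{2}\right) = -4 + 4 r^{2}$)
$F{\left(\left(\frac{2}{-1} - \frac{1}{-2}\right) 6 + 6 \right)} \left(\left(-1\right) \left(-154\right)\right) + \left(-22 + 35\right) \left(39 + 41\right) = \left(-4 + 4 \left(\left(\frac{2}{-1} - \frac{1}{-2}\right) 6 + 6\right)^{2}\right) \left(\left(-1\right) \left(-154\right)\right) + \left(-22 + 35\right) \left(39 + 41\right) = \left(-4 + 4 \left(\left(2 \left(-1\right) - - \frac{1}{2}\right) 6 + 6\right)^{2}\right) 154 + 13 \cdot 80 = \left(-4 + 4 \left(\left(-2 + \frac{1}{2}\right) 6 + 6\right)^{2}\right) 154 + 1040 = \left(-4 + 4 \left(\left(- \frac{3}{2}\right) 6 + 6\right)^{2}\right) 154 + 1040 = \left(-4 + 4 \left(-9 + 6\right)^{2}\right) 154 + 1040 = \left(-4 + 4 \left(-3\right)^{2}\right) 154 + 1040 = \left(-4 + 4 \cdot 9\right) 154 + 1040 = \left(-4 + 36\right) 154 + 1040 = 32 \cdot 154 + 1040 = 4928 + 1040 = 5968$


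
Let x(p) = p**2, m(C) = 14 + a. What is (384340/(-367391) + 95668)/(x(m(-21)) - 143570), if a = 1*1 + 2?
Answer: -35147177848/52640149871 ≈ -0.66769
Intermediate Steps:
a = 3 (a = 1 + 2 = 3)
m(C) = 17 (m(C) = 14 + 3 = 17)
(384340/(-367391) + 95668)/(x(m(-21)) - 143570) = (384340/(-367391) + 95668)/(17**2 - 143570) = (384340*(-1/367391) + 95668)/(289 - 143570) = (-384340/367391 + 95668)/(-143281) = (35147177848/367391)*(-1/143281) = -35147177848/52640149871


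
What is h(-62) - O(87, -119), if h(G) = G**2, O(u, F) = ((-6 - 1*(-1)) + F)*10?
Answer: 5084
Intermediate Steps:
O(u, F) = -50 + 10*F (O(u, F) = ((-6 + 1) + F)*10 = (-5 + F)*10 = -50 + 10*F)
h(-62) - O(87, -119) = (-62)**2 - (-50 + 10*(-119)) = 3844 - (-50 - 1190) = 3844 - 1*(-1240) = 3844 + 1240 = 5084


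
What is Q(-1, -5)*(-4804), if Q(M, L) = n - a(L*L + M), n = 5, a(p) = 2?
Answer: -14412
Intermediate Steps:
Q(M, L) = 3 (Q(M, L) = 5 - 1*2 = 5 - 2 = 3)
Q(-1, -5)*(-4804) = 3*(-4804) = -14412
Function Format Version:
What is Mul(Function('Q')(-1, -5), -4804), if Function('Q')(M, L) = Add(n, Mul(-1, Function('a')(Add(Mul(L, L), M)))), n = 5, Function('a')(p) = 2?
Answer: -14412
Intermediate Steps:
Function('Q')(M, L) = 3 (Function('Q')(M, L) = Add(5, Mul(-1, 2)) = Add(5, -2) = 3)
Mul(Function('Q')(-1, -5), -4804) = Mul(3, -4804) = -14412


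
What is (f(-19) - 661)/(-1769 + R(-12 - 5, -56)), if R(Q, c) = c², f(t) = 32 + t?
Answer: -648/1367 ≈ -0.47403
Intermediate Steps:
(f(-19) - 661)/(-1769 + R(-12 - 5, -56)) = ((32 - 19) - 661)/(-1769 + (-56)²) = (13 - 661)/(-1769 + 3136) = -648/1367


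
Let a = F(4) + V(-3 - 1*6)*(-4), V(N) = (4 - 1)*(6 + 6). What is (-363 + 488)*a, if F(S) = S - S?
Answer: -18000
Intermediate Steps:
V(N) = 36 (V(N) = 3*12 = 36)
F(S) = 0
a = -144 (a = 0 + 36*(-4) = 0 - 144 = -144)
(-363 + 488)*a = (-363 + 488)*(-144) = 125*(-144) = -18000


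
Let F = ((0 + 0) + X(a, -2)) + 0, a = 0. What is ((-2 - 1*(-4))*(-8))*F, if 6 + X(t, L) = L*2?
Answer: 160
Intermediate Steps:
X(t, L) = -6 + 2*L (X(t, L) = -6 + L*2 = -6 + 2*L)
F = -10 (F = ((0 + 0) + (-6 + 2*(-2))) + 0 = (0 + (-6 - 4)) + 0 = (0 - 10) + 0 = -10 + 0 = -10)
((-2 - 1*(-4))*(-8))*F = ((-2 - 1*(-4))*(-8))*(-10) = ((-2 + 4)*(-8))*(-10) = (2*(-8))*(-10) = -16*(-10) = 160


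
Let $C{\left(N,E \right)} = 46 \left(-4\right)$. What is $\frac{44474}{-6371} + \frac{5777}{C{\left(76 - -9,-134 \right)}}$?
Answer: $- \frac{1956021}{50968} \approx -38.377$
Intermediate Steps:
$C{\left(N,E \right)} = -184$
$\frac{44474}{-6371} + \frac{5777}{C{\left(76 - -9,-134 \right)}} = \frac{44474}{-6371} + \frac{5777}{-184} = 44474 \left(- \frac{1}{6371}\right) + 5777 \left(- \frac{1}{184}\right) = - \frac{44474}{6371} - \frac{5777}{184} = - \frac{1956021}{50968}$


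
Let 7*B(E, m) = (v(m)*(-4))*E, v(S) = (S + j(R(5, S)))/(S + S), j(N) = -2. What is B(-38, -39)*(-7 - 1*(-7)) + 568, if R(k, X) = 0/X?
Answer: 568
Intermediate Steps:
R(k, X) = 0
v(S) = (-2 + S)/(2*S) (v(S) = (S - 2)/(S + S) = (-2 + S)/((2*S)) = (-2 + S)*(1/(2*S)) = (-2 + S)/(2*S))
B(E, m) = -2*E*(-2 + m)/(7*m) (B(E, m) = ((((-2 + m)/(2*m))*(-4))*E)/7 = ((-2*(-2 + m)/m)*E)/7 = (-2*E*(-2 + m)/m)/7 = -2*E*(-2 + m)/(7*m))
B(-38, -39)*(-7 - 1*(-7)) + 568 = ((2/7)*(-38)*(2 - 1*(-39))/(-39))*(-7 - 1*(-7)) + 568 = ((2/7)*(-38)*(-1/39)*(2 + 39))*(-7 + 7) + 568 = ((2/7)*(-38)*(-1/39)*41)*0 + 568 = (3116/273)*0 + 568 = 0 + 568 = 568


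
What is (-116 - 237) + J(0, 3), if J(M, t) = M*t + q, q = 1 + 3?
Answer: -349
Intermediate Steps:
q = 4
J(M, t) = 4 + M*t (J(M, t) = M*t + 4 = 4 + M*t)
(-116 - 237) + J(0, 3) = (-116 - 237) + (4 + 0*3) = -353 + (4 + 0) = -353 + 4 = -349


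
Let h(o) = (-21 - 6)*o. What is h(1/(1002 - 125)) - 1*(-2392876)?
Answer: 2098552225/877 ≈ 2.3929e+6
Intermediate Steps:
h(o) = -27*o
h(1/(1002 - 125)) - 1*(-2392876) = -27/(1002 - 125) - 1*(-2392876) = -27/877 + 2392876 = 2098552225/877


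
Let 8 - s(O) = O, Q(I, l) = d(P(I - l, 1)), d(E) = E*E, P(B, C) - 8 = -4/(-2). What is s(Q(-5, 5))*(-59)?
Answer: 5428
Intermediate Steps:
P(B, C) = 10 (P(B, C) = 8 - 4/(-2) = 8 - 4*(-½) = 8 + 2 = 10)
d(E) = E²
Q(I, l) = 100 (Q(I, l) = 10² = 100)
s(O) = 8 - O
s(Q(-5, 5))*(-59) = (8 - 1*100)*(-59) = (8 - 100)*(-59) = -92*(-59) = 5428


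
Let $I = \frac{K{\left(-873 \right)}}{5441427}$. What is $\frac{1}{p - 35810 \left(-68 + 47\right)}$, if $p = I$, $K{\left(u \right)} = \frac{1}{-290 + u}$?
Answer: $\frac{6328379601}{4759004743748009} \approx 1.3298 \cdot 10^{-6}$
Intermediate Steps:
$I = - \frac{1}{6328379601}$ ($I = \frac{1}{\left(-290 - 873\right) 5441427} = \frac{1}{-1163} \cdot \frac{1}{5441427} = \left(- \frac{1}{1163}\right) \frac{1}{5441427} = - \frac{1}{6328379601} \approx -1.5802 \cdot 10^{-10}$)
$p = - \frac{1}{6328379601} \approx -1.5802 \cdot 10^{-10}$
$\frac{1}{p - 35810 \left(-68 + 47\right)} = \frac{1}{- \frac{1}{6328379601} - 35810 \left(-68 + 47\right)} = \frac{1}{- \frac{1}{6328379601} - -752010} = \frac{1}{- \frac{1}{6328379601} + 752010} = \frac{1}{\frac{4759004743748009}{6328379601}} = \frac{6328379601}{4759004743748009}$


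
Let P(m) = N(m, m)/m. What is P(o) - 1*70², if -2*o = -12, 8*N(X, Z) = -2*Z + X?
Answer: -39201/8 ≈ -4900.1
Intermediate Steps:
N(X, Z) = -Z/4 + X/8 (N(X, Z) = (-2*Z + X)/8 = (X - 2*Z)/8 = -Z/4 + X/8)
o = 6 (o = -½*(-12) = 6)
P(m) = -⅛ (P(m) = (-m/4 + m/8)/m = (-m/8)/m = -⅛)
P(o) - 1*70² = -⅛ - 1*70² = -⅛ - 1*4900 = -⅛ - 4900 = -39201/8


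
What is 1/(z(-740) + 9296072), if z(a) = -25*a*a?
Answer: -1/4393928 ≈ -2.2759e-7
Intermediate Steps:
z(a) = -25*a²
1/(z(-740) + 9296072) = 1/(-25*(-740)² + 9296072) = 1/(-25*547600 + 9296072) = 1/(-13690000 + 9296072) = 1/(-4393928) = -1/4393928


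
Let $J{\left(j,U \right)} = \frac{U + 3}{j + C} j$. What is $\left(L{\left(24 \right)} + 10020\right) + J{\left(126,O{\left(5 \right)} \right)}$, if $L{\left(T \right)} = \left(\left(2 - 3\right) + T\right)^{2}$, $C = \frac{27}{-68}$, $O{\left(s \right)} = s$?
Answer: $\frac{10018617}{949} \approx 10557.0$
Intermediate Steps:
$C = - \frac{27}{68}$ ($C = 27 \left(- \frac{1}{68}\right) = - \frac{27}{68} \approx -0.39706$)
$J{\left(j,U \right)} = \frac{j \left(3 + U\right)}{- \frac{27}{68} + j}$ ($J{\left(j,U \right)} = \frac{U + 3}{j - \frac{27}{68}} j = \frac{3 + U}{- \frac{27}{68} + j} j = \frac{j \left(3 + U\right)}{- \frac{27}{68} + j}$)
$L{\left(T \right)} = \left(-1 + T\right)^{2}$
$\left(L{\left(24 \right)} + 10020\right) + J{\left(126,O{\left(5 \right)} \right)} = \left(\left(-1 + 24\right)^{2} + 10020\right) + 68 \cdot 126 \frac{1}{-27 + 68 \cdot 126} \left(3 + 5\right) = \left(23^{2} + 10020\right) + 68 \cdot 126 \frac{1}{-27 + 8568} \cdot 8 = \left(529 + 10020\right) + 68 \cdot 126 \cdot \frac{1}{8541} \cdot 8 = 10549 + 68 \cdot 126 \cdot \frac{1}{8541} \cdot 8 = 10549 + \frac{7616}{949} = \frac{10018617}{949}$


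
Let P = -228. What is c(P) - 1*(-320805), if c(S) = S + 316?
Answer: 320893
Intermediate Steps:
c(S) = 316 + S
c(P) - 1*(-320805) = (316 - 228) - 1*(-320805) = 88 + 320805 = 320893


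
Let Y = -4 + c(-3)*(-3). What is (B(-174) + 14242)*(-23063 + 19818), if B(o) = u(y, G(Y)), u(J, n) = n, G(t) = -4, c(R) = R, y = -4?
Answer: -46202310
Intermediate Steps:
Y = 5 (Y = -4 - 3*(-3) = -4 + 9 = 5)
B(o) = -4
(B(-174) + 14242)*(-23063 + 19818) = (-4 + 14242)*(-23063 + 19818) = 14238*(-3245) = -46202310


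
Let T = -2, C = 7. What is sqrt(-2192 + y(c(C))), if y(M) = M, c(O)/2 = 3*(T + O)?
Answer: I*sqrt(2162) ≈ 46.497*I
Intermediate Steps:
c(O) = -12 + 6*O (c(O) = 2*(3*(-2 + O)) = 2*(-6 + 3*O) = -12 + 6*O)
sqrt(-2192 + y(c(C))) = sqrt(-2192 + (-12 + 6*7)) = sqrt(-2192 + (-12 + 42)) = sqrt(-2192 + 30) = sqrt(-2162) = I*sqrt(2162)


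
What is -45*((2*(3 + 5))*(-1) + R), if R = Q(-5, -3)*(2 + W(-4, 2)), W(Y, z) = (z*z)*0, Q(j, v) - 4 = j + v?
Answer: 1080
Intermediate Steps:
Q(j, v) = 4 + j + v (Q(j, v) = 4 + (j + v) = 4 + j + v)
W(Y, z) = 0 (W(Y, z) = z²*0 = 0)
R = -8 (R = (4 - 5 - 3)*(2 + 0) = -4*2 = -8)
-45*((2*(3 + 5))*(-1) + R) = -45*((2*(3 + 5))*(-1) - 8) = -45*((2*8)*(-1) - 8) = -45*(16*(-1) - 8) = -45*(-16 - 8) = -45*(-24) = 1080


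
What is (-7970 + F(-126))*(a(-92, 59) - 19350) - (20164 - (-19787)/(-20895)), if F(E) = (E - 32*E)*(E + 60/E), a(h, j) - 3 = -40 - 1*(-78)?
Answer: 202531630841237/20895 ≈ 9.6928e+9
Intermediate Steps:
a(h, j) = 41 (a(h, j) = 3 + (-40 - 1*(-78)) = 3 + (-40 + 78) = 3 + 38 = 41)
F(E) = -31*E*(E + 60/E) (F(E) = (-31*E)*(E + 60/E) = -31*E*(E + 60/E))
(-7970 + F(-126))*(a(-92, 59) - 19350) - (20164 - (-19787)/(-20895)) = (-7970 + (-1860 - 31*(-126)**2))*(41 - 19350) - (20164 - (-19787)/(-20895)) = (-7970 + (-1860 - 31*15876))*(-19309) - (20164 - (-19787)*(-1)/20895) = (-7970 + (-1860 - 492156))*(-19309) - (20164 - 1*19787/20895) = (-7970 - 494016)*(-19309) - (20164 - 19787/20895) = -501986*(-19309) - 1*421306993/20895 = 9692847674 - 421306993/20895 = 202531630841237/20895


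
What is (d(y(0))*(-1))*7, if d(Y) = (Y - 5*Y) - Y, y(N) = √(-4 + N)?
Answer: 70*I ≈ 70.0*I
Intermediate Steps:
d(Y) = -5*Y (d(Y) = -4*Y - Y = -5*Y)
(d(y(0))*(-1))*7 = (-5*√(-4 + 0)*(-1))*7 = (-10*I*(-1))*7 = (10*I)*7 = 70*I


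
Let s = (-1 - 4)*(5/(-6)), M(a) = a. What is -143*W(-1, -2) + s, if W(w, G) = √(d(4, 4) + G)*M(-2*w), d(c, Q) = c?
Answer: 25/6 - 286*√2 ≈ -400.30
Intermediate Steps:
W(w, G) = -2*w*√(4 + G) (W(w, G) = √(4 + G)*(-2*w) = -2*w*√(4 + G))
s = 25/6 (s = -25*(-1)/6 = -5*(-⅚) = 25/6 ≈ 4.1667)
-143*W(-1, -2) + s = -(-286)*(-1)*√(4 - 2) + 25/6 = -(-286)*(-1)*√2 + 25/6 = -286*√2 + 25/6 = 25/6 - 286*√2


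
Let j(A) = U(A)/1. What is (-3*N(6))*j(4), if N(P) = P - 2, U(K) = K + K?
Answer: -96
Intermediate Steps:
U(K) = 2*K
j(A) = 2*A (j(A) = (2*A)/1 = (2*A)*1 = 2*A)
N(P) = -2 + P
(-3*N(6))*j(4) = (-3*(-2 + 6))*(2*4) = -3*4*8 = -12*8 = -96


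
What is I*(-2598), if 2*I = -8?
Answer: 10392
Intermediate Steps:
I = -4 (I = (½)*(-8) = -4)
I*(-2598) = -4*(-2598) = 10392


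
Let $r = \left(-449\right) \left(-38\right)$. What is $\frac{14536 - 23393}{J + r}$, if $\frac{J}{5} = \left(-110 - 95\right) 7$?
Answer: $- \frac{8857}{9887} \approx -0.89582$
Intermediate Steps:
$r = 17062$
$J = -7175$ ($J = 5 \left(-110 - 95\right) 7 = 5 \left(\left(-205\right) 7\right) = 5 \left(-1435\right) = -7175$)
$\frac{14536 - 23393}{J + r} = \frac{14536 - 23393}{-7175 + 17062} = - \frac{8857}{9887}$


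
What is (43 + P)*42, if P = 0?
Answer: 1806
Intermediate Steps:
(43 + P)*42 = (43 + 0)*42 = 43*42 = 1806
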